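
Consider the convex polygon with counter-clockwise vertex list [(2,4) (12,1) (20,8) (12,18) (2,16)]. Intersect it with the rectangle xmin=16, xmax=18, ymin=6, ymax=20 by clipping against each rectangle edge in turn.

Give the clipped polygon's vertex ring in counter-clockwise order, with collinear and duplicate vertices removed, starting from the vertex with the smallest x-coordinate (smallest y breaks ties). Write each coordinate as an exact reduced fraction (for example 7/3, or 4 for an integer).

1. After x ≥ 16: [(16,9/2) (20,8) (16,13)]
2. After x ≤ 18: [(16,9/2) (18,25/4) (18,21/2) (16,13)]
3. After y ≥ 6: [(16,6) (124/7,6) (18,25/4) (18,21/2) (16,13)]
4. After y ≤ 20: [(16,6) (124/7,6) (18,25/4) (18,21/2) (16,13)]
5. Canonical ring: [(16,6) (124/7,6) (18,25/4) (18,21/2) (16,13)]

Clipped polygon: [(16,6) (124/7,6) (18,25/4) (18,21/2) (16,13)]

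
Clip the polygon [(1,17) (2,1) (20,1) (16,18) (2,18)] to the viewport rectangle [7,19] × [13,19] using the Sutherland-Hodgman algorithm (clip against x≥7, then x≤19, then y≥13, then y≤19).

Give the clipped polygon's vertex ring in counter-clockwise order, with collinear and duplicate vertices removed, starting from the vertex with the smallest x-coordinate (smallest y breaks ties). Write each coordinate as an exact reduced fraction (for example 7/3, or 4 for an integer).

Clipped polygon: [(7,13) (292/17,13) (16,18) (7,18)]

1. After x ≥ 7: [(7,1) (20,1) (16,18) (7,18)]
2. After x ≤ 19: [(7,1) (19,1) (19,21/4) (16,18) (7,18)]
3. After y ≥ 13: [(7,13) (292/17,13) (16,18) (7,18)]
4. After y ≤ 19: [(7,13) (292/17,13) (16,18) (7,18)]
5. Canonical ring: [(7,13) (292/17,13) (16,18) (7,18)]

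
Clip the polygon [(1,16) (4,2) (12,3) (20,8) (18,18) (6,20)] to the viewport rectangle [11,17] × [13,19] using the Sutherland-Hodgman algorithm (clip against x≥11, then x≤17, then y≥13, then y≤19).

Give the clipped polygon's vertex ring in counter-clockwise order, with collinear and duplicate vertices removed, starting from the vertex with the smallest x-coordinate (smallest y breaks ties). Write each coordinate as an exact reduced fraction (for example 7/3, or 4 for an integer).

1. After x ≥ 11: [(11,23/8) (12,3) (20,8) (18,18) (11,115/6)]
2. After x ≤ 17: [(11,23/8) (12,3) (17,49/8) (17,109/6) (11,115/6)]
3. After y ≥ 13: [(11,13) (17,13) (17,109/6) (11,115/6)]
4. After y ≤ 19: [(11,19) (11,13) (17,13) (17,109/6) (12,19)]
5. Canonical ring: [(11,13) (17,13) (17,109/6) (12,19) (11,19)]

Clipped polygon: [(11,13) (17,13) (17,109/6) (12,19) (11,19)]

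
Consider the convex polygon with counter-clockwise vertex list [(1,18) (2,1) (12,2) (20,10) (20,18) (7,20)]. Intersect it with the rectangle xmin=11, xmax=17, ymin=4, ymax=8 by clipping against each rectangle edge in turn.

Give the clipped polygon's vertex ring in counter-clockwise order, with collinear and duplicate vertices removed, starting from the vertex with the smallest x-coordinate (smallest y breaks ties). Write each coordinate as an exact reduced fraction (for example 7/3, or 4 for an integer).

1. After x ≥ 11: [(11,19/10) (12,2) (20,10) (20,18) (11,252/13)]
2. After x ≤ 17: [(11,19/10) (12,2) (17,7) (17,240/13) (11,252/13)]
3. After y ≥ 4: [(11,4) (14,4) (17,7) (17,240/13) (11,252/13)]
4. After y ≤ 8: [(11,8) (11,4) (14,4) (17,7) (17,8)]
5. Canonical ring: [(11,4) (14,4) (17,7) (17,8) (11,8)]

Clipped polygon: [(11,4) (14,4) (17,7) (17,8) (11,8)]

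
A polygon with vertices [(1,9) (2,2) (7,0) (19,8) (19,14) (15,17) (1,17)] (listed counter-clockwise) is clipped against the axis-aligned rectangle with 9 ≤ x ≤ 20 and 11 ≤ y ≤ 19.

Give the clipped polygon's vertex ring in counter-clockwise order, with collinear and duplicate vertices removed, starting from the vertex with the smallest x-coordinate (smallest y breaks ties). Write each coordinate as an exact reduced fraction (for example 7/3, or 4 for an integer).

1. After x ≥ 9: [(9,4/3) (19,8) (19,14) (15,17) (9,17)]
2. After x ≤ 20: [(9,4/3) (19,8) (19,14) (15,17) (9,17)]
3. After y ≥ 11: [(9,11) (19,11) (19,14) (15,17) (9,17)]
4. After y ≤ 19: [(9,11) (19,11) (19,14) (15,17) (9,17)]
5. Canonical ring: [(9,11) (19,11) (19,14) (15,17) (9,17)]

Clipped polygon: [(9,11) (19,11) (19,14) (15,17) (9,17)]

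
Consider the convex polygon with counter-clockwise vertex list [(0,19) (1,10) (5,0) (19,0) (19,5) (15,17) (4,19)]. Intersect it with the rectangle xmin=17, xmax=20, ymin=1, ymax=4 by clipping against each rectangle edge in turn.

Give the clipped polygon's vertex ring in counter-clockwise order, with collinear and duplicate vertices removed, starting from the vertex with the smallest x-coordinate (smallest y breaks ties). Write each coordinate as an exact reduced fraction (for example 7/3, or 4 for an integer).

Clipped polygon: [(17,1) (19,1) (19,4) (17,4)]

1. After x ≥ 17: [(17,0) (19,0) (19,5) (17,11)]
2. After x ≤ 20: [(17,0) (19,0) (19,5) (17,11)]
3. After y ≥ 1: [(17,1) (19,1) (19,5) (17,11)]
4. After y ≤ 4: [(17,4) (17,1) (19,1) (19,4)]
5. Canonical ring: [(17,1) (19,1) (19,4) (17,4)]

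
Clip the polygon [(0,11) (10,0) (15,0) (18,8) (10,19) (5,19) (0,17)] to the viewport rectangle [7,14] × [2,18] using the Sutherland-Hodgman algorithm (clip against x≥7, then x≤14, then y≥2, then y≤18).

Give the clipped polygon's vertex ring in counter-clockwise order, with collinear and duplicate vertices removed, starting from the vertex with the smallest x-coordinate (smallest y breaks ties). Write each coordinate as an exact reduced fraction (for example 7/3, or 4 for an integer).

1. After x ≥ 7: [(7,33/10) (10,0) (15,0) (18,8) (10,19) (7,19)]
2. After x ≤ 14: [(7,33/10) (10,0) (14,0) (14,27/2) (10,19) (7,19)]
3. After y ≥ 2: [(7,33/10) (90/11,2) (14,2) (14,27/2) (10,19) (7,19)]
4. After y ≤ 18: [(7,18) (7,33/10) (90/11,2) (14,2) (14,27/2) (118/11,18)]
5. Canonical ring: [(7,33/10) (90/11,2) (14,2) (14,27/2) (118/11,18) (7,18)]

Clipped polygon: [(7,33/10) (90/11,2) (14,2) (14,27/2) (118/11,18) (7,18)]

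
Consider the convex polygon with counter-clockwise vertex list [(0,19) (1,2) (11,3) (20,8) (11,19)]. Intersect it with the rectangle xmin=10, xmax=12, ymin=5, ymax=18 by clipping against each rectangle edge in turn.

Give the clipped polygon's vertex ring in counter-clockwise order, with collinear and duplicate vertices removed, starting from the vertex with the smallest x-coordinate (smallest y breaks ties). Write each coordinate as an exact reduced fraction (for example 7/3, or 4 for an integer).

1. After x ≥ 10: [(10,19) (10,29/10) (11,3) (20,8) (11,19)]
2. After x ≤ 12: [(10,19) (10,29/10) (11,3) (12,32/9) (12,160/9) (11,19)]
3. After y ≥ 5: [(10,19) (10,5) (12,5) (12,160/9) (11,19)]
4. After y ≤ 18: [(10,18) (10,5) (12,5) (12,160/9) (130/11,18)]
5. Canonical ring: [(10,5) (12,5) (12,160/9) (130/11,18) (10,18)]

Clipped polygon: [(10,5) (12,5) (12,160/9) (130/11,18) (10,18)]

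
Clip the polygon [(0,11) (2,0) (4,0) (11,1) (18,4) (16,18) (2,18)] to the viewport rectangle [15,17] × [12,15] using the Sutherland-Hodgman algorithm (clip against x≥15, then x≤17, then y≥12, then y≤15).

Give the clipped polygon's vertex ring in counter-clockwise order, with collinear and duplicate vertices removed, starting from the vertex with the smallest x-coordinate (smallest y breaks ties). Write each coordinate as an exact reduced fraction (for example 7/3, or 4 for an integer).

1. After x ≥ 15: [(15,19/7) (18,4) (16,18) (15,18)]
2. After x ≤ 17: [(15,19/7) (17,25/7) (17,11) (16,18) (15,18)]
3. After y ≥ 12: [(15,12) (118/7,12) (16,18) (15,18)]
4. After y ≤ 15: [(15,15) (15,12) (118/7,12) (115/7,15)]
5. Canonical ring: [(15,12) (118/7,12) (115/7,15) (15,15)]

Clipped polygon: [(15,12) (118/7,12) (115/7,15) (15,15)]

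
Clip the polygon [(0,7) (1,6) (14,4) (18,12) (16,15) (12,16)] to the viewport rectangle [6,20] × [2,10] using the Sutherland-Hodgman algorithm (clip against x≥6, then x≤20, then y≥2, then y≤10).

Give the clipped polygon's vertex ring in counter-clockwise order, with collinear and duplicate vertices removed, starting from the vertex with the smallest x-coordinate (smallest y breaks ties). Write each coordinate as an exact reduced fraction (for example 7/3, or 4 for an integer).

1. After x ≥ 6: [(6,23/2) (6,68/13) (14,4) (18,12) (16,15) (12,16)]
2. After x ≤ 20: [(6,23/2) (6,68/13) (14,4) (18,12) (16,15) (12,16)]
3. After y ≥ 2: [(6,23/2) (6,68/13) (14,4) (18,12) (16,15) (12,16)]
4. After y ≤ 10: [(6,10) (6,68/13) (14,4) (17,10)]
5. Canonical ring: [(6,68/13) (14,4) (17,10) (6,10)]

Clipped polygon: [(6,68/13) (14,4) (17,10) (6,10)]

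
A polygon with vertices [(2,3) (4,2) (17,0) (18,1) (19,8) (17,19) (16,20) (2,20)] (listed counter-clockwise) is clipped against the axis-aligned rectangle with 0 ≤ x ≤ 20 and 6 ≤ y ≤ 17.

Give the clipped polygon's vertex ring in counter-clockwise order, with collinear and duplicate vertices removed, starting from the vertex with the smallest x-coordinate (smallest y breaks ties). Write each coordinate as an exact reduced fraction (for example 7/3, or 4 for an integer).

1. After x ≥ 0: [(2,3) (4,2) (17,0) (18,1) (19,8) (17,19) (16,20) (2,20)]
2. After x ≤ 20: [(2,3) (4,2) (17,0) (18,1) (19,8) (17,19) (16,20) (2,20)]
3. After y ≥ 6: [(2,6) (131/7,6) (19,8) (17,19) (16,20) (2,20)]
4. After y ≤ 17: [(2,17) (2,6) (131/7,6) (19,8) (191/11,17)]
5. Canonical ring: [(2,6) (131/7,6) (19,8) (191/11,17) (2,17)]

Clipped polygon: [(2,6) (131/7,6) (19,8) (191/11,17) (2,17)]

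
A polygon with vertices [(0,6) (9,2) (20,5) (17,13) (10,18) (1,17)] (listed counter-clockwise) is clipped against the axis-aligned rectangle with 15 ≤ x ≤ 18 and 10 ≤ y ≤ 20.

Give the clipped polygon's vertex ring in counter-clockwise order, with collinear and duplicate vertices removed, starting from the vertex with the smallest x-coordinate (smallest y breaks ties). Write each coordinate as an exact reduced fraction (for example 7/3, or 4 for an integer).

1. After x ≥ 15: [(15,40/11) (20,5) (17,13) (15,101/7)]
2. After x ≤ 18: [(15,40/11) (18,49/11) (18,31/3) (17,13) (15,101/7)]
3. After y ≥ 10: [(15,10) (18,10) (18,31/3) (17,13) (15,101/7)]
4. After y ≤ 20: [(15,10) (18,10) (18,31/3) (17,13) (15,101/7)]
5. Canonical ring: [(15,10) (18,10) (18,31/3) (17,13) (15,101/7)]

Clipped polygon: [(15,10) (18,10) (18,31/3) (17,13) (15,101/7)]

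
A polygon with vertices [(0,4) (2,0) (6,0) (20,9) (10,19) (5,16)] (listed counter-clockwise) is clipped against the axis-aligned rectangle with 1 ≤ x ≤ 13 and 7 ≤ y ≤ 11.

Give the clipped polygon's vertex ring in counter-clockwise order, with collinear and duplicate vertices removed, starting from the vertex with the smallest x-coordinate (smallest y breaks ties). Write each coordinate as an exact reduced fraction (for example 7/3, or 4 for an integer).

1. After x ≥ 1: [(1,32/5) (1,2) (2,0) (6,0) (20,9) (10,19) (5,16)]
2. After x ≤ 13: [(1,32/5) (1,2) (2,0) (6,0) (13,9/2) (13,16) (10,19) (5,16)]
3. After y ≥ 7: [(5/4,7) (13,7) (13,16) (10,19) (5,16)]
4. After y ≤ 11: [(35/12,11) (5/4,7) (13,7) (13,11)]
5. Canonical ring: [(5/4,7) (13,7) (13,11) (35/12,11)]

Clipped polygon: [(5/4,7) (13,7) (13,11) (35/12,11)]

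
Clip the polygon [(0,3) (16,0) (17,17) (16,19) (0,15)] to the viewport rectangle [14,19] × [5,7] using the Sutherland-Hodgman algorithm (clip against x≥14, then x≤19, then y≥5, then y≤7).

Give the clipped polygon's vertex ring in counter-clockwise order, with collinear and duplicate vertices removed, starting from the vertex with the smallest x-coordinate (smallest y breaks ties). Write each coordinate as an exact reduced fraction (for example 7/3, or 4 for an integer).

Clipped polygon: [(14,5) (277/17,5) (279/17,7) (14,7)]

1. After x ≥ 14: [(14,3/8) (16,0) (17,17) (16,19) (14,37/2)]
2. After x ≤ 19: [(14,3/8) (16,0) (17,17) (16,19) (14,37/2)]
3. After y ≥ 5: [(14,5) (277/17,5) (17,17) (16,19) (14,37/2)]
4. After y ≤ 7: [(14,7) (14,5) (277/17,5) (279/17,7)]
5. Canonical ring: [(14,5) (277/17,5) (279/17,7) (14,7)]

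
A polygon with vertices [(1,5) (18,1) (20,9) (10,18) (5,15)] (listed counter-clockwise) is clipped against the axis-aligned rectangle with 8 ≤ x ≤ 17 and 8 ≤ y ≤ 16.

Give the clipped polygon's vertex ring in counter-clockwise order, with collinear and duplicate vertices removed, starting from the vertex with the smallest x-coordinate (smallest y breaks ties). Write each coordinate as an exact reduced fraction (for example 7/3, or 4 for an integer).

1. After x ≥ 8: [(8,57/17) (18,1) (20,9) (10,18) (8,84/5)]
2. After x ≤ 17: [(8,57/17) (17,21/17) (17,117/10) (10,18) (8,84/5)]
3. After y ≥ 8: [(8,8) (17,8) (17,117/10) (10,18) (8,84/5)]
4. After y ≤ 16: [(8,16) (8,8) (17,8) (17,117/10) (110/9,16)]
5. Canonical ring: [(8,8) (17,8) (17,117/10) (110/9,16) (8,16)]

Clipped polygon: [(8,8) (17,8) (17,117/10) (110/9,16) (8,16)]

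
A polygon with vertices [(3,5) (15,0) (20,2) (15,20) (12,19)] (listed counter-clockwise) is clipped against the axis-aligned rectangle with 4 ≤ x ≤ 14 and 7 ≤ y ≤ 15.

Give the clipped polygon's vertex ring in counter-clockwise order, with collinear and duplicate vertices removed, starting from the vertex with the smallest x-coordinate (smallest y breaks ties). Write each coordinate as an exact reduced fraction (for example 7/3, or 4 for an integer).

Clipped polygon: [(30/7,7) (14,7) (14,15) (66/7,15)]

1. After x ≥ 4: [(4,59/9) (4,55/12) (15,0) (20,2) (15,20) (12,19)]
2. After x ≤ 14: [(4,59/9) (4,55/12) (14,5/12) (14,59/3) (12,19)]
3. After y ≥ 7: [(30/7,7) (14,7) (14,59/3) (12,19)]
4. After y ≤ 15: [(66/7,15) (30/7,7) (14,7) (14,15)]
5. Canonical ring: [(30/7,7) (14,7) (14,15) (66/7,15)]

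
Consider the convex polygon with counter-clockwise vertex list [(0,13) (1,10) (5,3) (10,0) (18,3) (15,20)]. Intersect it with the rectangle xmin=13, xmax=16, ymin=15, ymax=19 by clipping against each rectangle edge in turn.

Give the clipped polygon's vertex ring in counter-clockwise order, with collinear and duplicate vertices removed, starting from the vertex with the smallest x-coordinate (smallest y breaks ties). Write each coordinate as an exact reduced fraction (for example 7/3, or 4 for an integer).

1. After x ≥ 13: [(13,286/15) (13,9/8) (18,3) (15,20)]
2. After x ≤ 16: [(13,286/15) (13,9/8) (16,9/4) (16,43/3) (15,20)]
3. After y ≥ 15: [(13,286/15) (13,15) (270/17,15) (15,20)]
4. After y ≤ 19: [(13,19) (13,15) (270/17,15) (258/17,19)]
5. Canonical ring: [(13,15) (270/17,15) (258/17,19) (13,19)]

Clipped polygon: [(13,15) (270/17,15) (258/17,19) (13,19)]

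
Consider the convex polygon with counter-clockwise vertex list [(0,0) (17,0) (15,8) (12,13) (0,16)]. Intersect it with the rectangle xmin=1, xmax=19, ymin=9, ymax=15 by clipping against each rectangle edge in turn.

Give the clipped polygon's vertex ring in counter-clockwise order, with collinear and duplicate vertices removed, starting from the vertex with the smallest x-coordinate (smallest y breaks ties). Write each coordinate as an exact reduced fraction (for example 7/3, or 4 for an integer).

1. After x ≥ 1: [(1,0) (17,0) (15,8) (12,13) (1,63/4)]
2. After x ≤ 19: [(1,0) (17,0) (15,8) (12,13) (1,63/4)]
3. After y ≥ 9: [(1,9) (72/5,9) (12,13) (1,63/4)]
4. After y ≤ 15: [(1,15) (1,9) (72/5,9) (12,13) (4,15)]
5. Canonical ring: [(1,9) (72/5,9) (12,13) (4,15) (1,15)]

Clipped polygon: [(1,9) (72/5,9) (12,13) (4,15) (1,15)]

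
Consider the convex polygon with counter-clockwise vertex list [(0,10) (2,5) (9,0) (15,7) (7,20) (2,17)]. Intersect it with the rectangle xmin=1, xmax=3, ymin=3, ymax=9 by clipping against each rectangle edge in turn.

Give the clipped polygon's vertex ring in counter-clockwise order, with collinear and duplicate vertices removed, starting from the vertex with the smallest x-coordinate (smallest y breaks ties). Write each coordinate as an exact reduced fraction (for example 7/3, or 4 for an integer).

1. After x ≥ 1: [(1,27/2) (1,15/2) (2,5) (9,0) (15,7) (7,20) (2,17)]
2. After x ≤ 3: [(1,27/2) (1,15/2) (2,5) (3,30/7) (3,88/5) (2,17)]
3. After y ≥ 3: [(1,27/2) (1,15/2) (2,5) (3,30/7) (3,88/5) (2,17)]
4. After y ≤ 9: [(1,9) (1,15/2) (2,5) (3,30/7) (3,9)]
5. Canonical ring: [(1,15/2) (2,5) (3,30/7) (3,9) (1,9)]

Clipped polygon: [(1,15/2) (2,5) (3,30/7) (3,9) (1,9)]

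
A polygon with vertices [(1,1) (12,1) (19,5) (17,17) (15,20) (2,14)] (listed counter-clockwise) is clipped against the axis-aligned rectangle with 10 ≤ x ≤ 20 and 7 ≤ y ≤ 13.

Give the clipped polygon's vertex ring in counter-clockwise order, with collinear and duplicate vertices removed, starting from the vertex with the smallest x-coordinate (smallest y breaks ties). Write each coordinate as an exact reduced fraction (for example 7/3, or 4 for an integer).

1. After x ≥ 10: [(10,1) (12,1) (19,5) (17,17) (15,20) (10,230/13)]
2. After x ≤ 20: [(10,1) (12,1) (19,5) (17,17) (15,20) (10,230/13)]
3. After y ≥ 7: [(10,7) (56/3,7) (17,17) (15,20) (10,230/13)]
4. After y ≤ 13: [(10,13) (10,7) (56/3,7) (53/3,13)]
5. Canonical ring: [(10,7) (56/3,7) (53/3,13) (10,13)]

Clipped polygon: [(10,7) (56/3,7) (53/3,13) (10,13)]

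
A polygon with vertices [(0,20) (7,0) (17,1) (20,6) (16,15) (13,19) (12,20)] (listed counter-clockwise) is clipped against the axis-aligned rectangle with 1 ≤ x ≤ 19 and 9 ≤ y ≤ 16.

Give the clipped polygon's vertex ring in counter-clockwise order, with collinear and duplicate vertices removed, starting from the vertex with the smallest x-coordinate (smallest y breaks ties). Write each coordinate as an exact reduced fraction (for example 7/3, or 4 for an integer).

Clipped polygon: [(7/5,16) (77/20,9) (56/3,9) (16,15) (61/4,16)]

1. After x ≥ 1: [(1,20) (1,120/7) (7,0) (17,1) (20,6) (16,15) (13,19) (12,20)]
2. After x ≤ 19: [(1,20) (1,120/7) (7,0) (17,1) (19,13/3) (19,33/4) (16,15) (13,19) (12,20)]
3. After y ≥ 9: [(1,20) (1,120/7) (77/20,9) (56/3,9) (16,15) (13,19) (12,20)]
4. After y ≤ 16: [(7/5,16) (77/20,9) (56/3,9) (16,15) (61/4,16)]
5. Canonical ring: [(7/5,16) (77/20,9) (56/3,9) (16,15) (61/4,16)]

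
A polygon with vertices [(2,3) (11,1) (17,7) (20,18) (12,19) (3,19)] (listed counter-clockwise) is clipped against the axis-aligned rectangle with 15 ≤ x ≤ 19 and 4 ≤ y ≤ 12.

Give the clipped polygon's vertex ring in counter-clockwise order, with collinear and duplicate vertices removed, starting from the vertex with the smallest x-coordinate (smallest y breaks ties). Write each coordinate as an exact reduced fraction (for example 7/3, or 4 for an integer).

1. After x ≥ 15: [(15,5) (17,7) (20,18) (15,149/8)]
2. After x ≤ 19: [(15,5) (17,7) (19,43/3) (19,145/8) (15,149/8)]
3. After y ≥ 4: [(15,5) (17,7) (19,43/3) (19,145/8) (15,149/8)]
4. After y ≤ 12: [(15,12) (15,5) (17,7) (202/11,12)]
5. Canonical ring: [(15,5) (17,7) (202/11,12) (15,12)]

Clipped polygon: [(15,5) (17,7) (202/11,12) (15,12)]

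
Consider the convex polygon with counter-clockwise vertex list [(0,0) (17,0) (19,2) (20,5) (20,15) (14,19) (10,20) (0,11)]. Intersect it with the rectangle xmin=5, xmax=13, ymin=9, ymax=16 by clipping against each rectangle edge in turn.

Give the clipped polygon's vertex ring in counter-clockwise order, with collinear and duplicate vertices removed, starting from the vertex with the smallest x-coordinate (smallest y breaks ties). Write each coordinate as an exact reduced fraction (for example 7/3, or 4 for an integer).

1. After x ≥ 5: [(5,0) (17,0) (19,2) (20,5) (20,15) (14,19) (10,20) (5,31/2)]
2. After x ≤ 13: [(5,0) (13,0) (13,77/4) (10,20) (5,31/2)]
3. After y ≥ 9: [(5,9) (13,9) (13,77/4) (10,20) (5,31/2)]
4. After y ≤ 16: [(5,9) (13,9) (13,16) (50/9,16) (5,31/2)]
5. Canonical ring: [(5,9) (13,9) (13,16) (50/9,16) (5,31/2)]

Clipped polygon: [(5,9) (13,9) (13,16) (50/9,16) (5,31/2)]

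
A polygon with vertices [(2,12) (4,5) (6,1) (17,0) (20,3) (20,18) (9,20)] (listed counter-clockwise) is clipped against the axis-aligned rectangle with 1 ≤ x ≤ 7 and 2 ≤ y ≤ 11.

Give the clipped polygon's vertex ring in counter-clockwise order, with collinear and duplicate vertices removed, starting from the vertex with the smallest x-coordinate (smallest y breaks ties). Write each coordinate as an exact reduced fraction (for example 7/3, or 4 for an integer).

Clipped polygon: [(16/7,11) (4,5) (11/2,2) (7,2) (7,11)]

1. After x ≥ 1: [(2,12) (4,5) (6,1) (17,0) (20,3) (20,18) (9,20)]
2. After x ≤ 7: [(7,124/7) (2,12) (4,5) (6,1) (7,10/11)]
3. After y ≥ 2: [(7,2) (7,124/7) (2,12) (4,5) (11/2,2)]
4. After y ≤ 11: [(7,2) (7,11) (16/7,11) (4,5) (11/2,2)]
5. Canonical ring: [(16/7,11) (4,5) (11/2,2) (7,2) (7,11)]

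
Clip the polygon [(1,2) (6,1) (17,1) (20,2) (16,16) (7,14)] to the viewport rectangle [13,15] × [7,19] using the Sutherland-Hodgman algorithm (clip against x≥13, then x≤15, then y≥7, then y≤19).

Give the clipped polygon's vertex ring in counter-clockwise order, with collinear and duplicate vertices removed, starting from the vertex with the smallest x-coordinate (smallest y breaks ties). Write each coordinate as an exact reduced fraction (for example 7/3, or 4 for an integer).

1. After x ≥ 13: [(13,1) (17,1) (20,2) (16,16) (13,46/3)]
2. After x ≤ 15: [(13,1) (15,1) (15,142/9) (13,46/3)]
3. After y ≥ 7: [(13,7) (15,7) (15,142/9) (13,46/3)]
4. After y ≤ 19: [(13,7) (15,7) (15,142/9) (13,46/3)]
5. Canonical ring: [(13,7) (15,7) (15,142/9) (13,46/3)]

Clipped polygon: [(13,7) (15,7) (15,142/9) (13,46/3)]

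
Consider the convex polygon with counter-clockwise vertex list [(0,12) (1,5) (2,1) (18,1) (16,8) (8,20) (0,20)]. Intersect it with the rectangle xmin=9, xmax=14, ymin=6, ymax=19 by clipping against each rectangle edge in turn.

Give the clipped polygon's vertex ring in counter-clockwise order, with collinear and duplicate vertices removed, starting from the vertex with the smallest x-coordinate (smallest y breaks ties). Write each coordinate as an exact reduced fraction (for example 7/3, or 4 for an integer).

Clipped polygon: [(9,6) (14,6) (14,11) (9,37/2)]

1. After x ≥ 9: [(9,1) (18,1) (16,8) (9,37/2)]
2. After x ≤ 14: [(9,1) (14,1) (14,11) (9,37/2)]
3. After y ≥ 6: [(9,6) (14,6) (14,11) (9,37/2)]
4. After y ≤ 19: [(9,6) (14,6) (14,11) (9,37/2)]
5. Canonical ring: [(9,6) (14,6) (14,11) (9,37/2)]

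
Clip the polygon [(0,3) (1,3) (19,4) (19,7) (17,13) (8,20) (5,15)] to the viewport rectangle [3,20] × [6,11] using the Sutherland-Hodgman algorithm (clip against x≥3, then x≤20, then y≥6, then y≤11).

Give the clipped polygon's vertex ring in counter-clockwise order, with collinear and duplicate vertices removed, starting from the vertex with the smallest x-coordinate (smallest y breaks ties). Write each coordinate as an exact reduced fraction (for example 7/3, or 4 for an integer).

Clipped polygon: [(3,6) (19,6) (19,7) (53/3,11) (10/3,11) (3,51/5)]

1. After x ≥ 3: [(3,51/5) (3,28/9) (19,4) (19,7) (17,13) (8,20) (5,15)]
2. After x ≤ 20: [(3,51/5) (3,28/9) (19,4) (19,7) (17,13) (8,20) (5,15)]
3. After y ≥ 6: [(3,51/5) (3,6) (19,6) (19,7) (17,13) (8,20) (5,15)]
4. After y ≤ 11: [(10/3,11) (3,51/5) (3,6) (19,6) (19,7) (53/3,11)]
5. Canonical ring: [(3,6) (19,6) (19,7) (53/3,11) (10/3,11) (3,51/5)]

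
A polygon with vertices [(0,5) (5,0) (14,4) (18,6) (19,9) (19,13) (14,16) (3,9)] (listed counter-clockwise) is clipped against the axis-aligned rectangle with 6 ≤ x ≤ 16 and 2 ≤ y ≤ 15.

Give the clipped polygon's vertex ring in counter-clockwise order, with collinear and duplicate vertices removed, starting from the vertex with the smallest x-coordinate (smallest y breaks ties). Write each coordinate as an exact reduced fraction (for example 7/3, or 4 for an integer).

1. After x ≥ 6: [(6,4/9) (14,4) (18,6) (19,9) (19,13) (14,16) (6,120/11)]
2. After x ≤ 16: [(6,4/9) (14,4) (16,5) (16,74/5) (14,16) (6,120/11)]
3. After y ≥ 2: [(6,2) (19/2,2) (14,4) (16,5) (16,74/5) (14,16) (6,120/11)]
4. After y ≤ 15: [(6,2) (19/2,2) (14,4) (16,5) (16,74/5) (47/3,15) (87/7,15) (6,120/11)]
5. Canonical ring: [(6,2) (19/2,2) (14,4) (16,5) (16,74/5) (47/3,15) (87/7,15) (6,120/11)]

Clipped polygon: [(6,2) (19/2,2) (14,4) (16,5) (16,74/5) (47/3,15) (87/7,15) (6,120/11)]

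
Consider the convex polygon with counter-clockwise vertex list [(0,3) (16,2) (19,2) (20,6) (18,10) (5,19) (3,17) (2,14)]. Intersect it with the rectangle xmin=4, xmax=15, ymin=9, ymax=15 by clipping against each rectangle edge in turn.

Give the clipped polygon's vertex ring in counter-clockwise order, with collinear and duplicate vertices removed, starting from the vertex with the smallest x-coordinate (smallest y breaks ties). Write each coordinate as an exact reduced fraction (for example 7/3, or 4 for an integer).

1. After x ≥ 4: [(4,11/4) (16,2) (19,2) (20,6) (18,10) (5,19) (4,18)]
2. After x ≤ 15: [(4,11/4) (15,33/16) (15,157/13) (5,19) (4,18)]
3. After y ≥ 9: [(4,9) (15,9) (15,157/13) (5,19) (4,18)]
4. After y ≤ 15: [(4,15) (4,9) (15,9) (15,157/13) (97/9,15)]
5. Canonical ring: [(4,9) (15,9) (15,157/13) (97/9,15) (4,15)]

Clipped polygon: [(4,9) (15,9) (15,157/13) (97/9,15) (4,15)]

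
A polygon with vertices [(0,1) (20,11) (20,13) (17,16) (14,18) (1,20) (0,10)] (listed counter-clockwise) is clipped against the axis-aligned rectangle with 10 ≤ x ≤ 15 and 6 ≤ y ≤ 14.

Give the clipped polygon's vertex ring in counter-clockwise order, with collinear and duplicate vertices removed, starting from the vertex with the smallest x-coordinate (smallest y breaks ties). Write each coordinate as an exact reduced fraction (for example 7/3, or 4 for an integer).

Clipped polygon: [(10,6) (15,17/2) (15,14) (10,14)]

1. After x ≥ 10: [(10,6) (20,11) (20,13) (17,16) (14,18) (10,242/13)]
2. After x ≤ 15: [(10,6) (15,17/2) (15,52/3) (14,18) (10,242/13)]
3. After y ≥ 6: [(10,6) (15,17/2) (15,52/3) (14,18) (10,242/13)]
4. After y ≤ 14: [(10,14) (10,6) (15,17/2) (15,14)]
5. Canonical ring: [(10,6) (15,17/2) (15,14) (10,14)]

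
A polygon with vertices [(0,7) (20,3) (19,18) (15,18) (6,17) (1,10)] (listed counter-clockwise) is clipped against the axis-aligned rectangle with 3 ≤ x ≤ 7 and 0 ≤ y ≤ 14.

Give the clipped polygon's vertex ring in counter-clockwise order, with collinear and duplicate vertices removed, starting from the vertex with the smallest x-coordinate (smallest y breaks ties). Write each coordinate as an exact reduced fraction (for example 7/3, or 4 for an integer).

Clipped polygon: [(3,32/5) (7,28/5) (7,14) (27/7,14) (3,64/5)]

1. After x ≥ 3: [(3,32/5) (20,3) (19,18) (15,18) (6,17) (3,64/5)]
2. After x ≤ 7: [(3,32/5) (7,28/5) (7,154/9) (6,17) (3,64/5)]
3. After y ≥ 0: [(3,32/5) (7,28/5) (7,154/9) (6,17) (3,64/5)]
4. After y ≤ 14: [(3,32/5) (7,28/5) (7,14) (27/7,14) (3,64/5)]
5. Canonical ring: [(3,32/5) (7,28/5) (7,14) (27/7,14) (3,64/5)]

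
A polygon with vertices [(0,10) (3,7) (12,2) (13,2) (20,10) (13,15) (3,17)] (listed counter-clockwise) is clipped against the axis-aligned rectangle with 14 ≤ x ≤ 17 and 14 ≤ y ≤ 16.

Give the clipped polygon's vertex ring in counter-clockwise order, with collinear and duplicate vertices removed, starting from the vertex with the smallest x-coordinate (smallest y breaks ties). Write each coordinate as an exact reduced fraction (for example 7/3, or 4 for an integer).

1. After x ≥ 14: [(14,22/7) (20,10) (14,100/7)]
2. After x ≤ 17: [(14,22/7) (17,46/7) (17,85/7) (14,100/7)]
3. After y ≥ 14: [(14,14) (72/5,14) (14,100/7)]
4. After y ≤ 16: [(14,14) (72/5,14) (14,100/7)]
5. Canonical ring: [(14,14) (72/5,14) (14,100/7)]

Clipped polygon: [(14,14) (72/5,14) (14,100/7)]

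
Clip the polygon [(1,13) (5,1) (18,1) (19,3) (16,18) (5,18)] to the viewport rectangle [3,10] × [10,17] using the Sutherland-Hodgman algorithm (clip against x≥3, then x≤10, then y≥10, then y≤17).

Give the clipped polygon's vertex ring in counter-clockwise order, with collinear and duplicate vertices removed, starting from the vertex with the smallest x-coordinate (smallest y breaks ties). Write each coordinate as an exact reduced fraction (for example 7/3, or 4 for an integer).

1. After x ≥ 3: [(3,31/2) (3,7) (5,1) (18,1) (19,3) (16,18) (5,18)]
2. After x ≤ 10: [(3,31/2) (3,7) (5,1) (10,1) (10,18) (5,18)]
3. After y ≥ 10: [(3,31/2) (3,10) (10,10) (10,18) (5,18)]
4. After y ≤ 17: [(21/5,17) (3,31/2) (3,10) (10,10) (10,17)]
5. Canonical ring: [(3,10) (10,10) (10,17) (21/5,17) (3,31/2)]

Clipped polygon: [(3,10) (10,10) (10,17) (21/5,17) (3,31/2)]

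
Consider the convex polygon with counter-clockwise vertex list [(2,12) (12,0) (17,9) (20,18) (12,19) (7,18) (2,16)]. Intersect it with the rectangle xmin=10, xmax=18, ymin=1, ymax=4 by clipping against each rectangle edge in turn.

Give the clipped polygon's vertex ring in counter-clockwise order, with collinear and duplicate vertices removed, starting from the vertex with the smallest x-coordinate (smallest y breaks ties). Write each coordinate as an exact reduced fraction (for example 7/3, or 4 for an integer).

1. After x ≥ 10: [(10,12/5) (12,0) (17,9) (20,18) (12,19) (10,93/5)]
2. After x ≤ 18: [(10,12/5) (12,0) (17,9) (18,12) (18,73/4) (12,19) (10,93/5)]
3. After y ≥ 1: [(10,12/5) (67/6,1) (113/9,1) (17,9) (18,12) (18,73/4) (12,19) (10,93/5)]
4. After y ≤ 4: [(10,4) (10,12/5) (67/6,1) (113/9,1) (128/9,4)]
5. Canonical ring: [(10,12/5) (67/6,1) (113/9,1) (128/9,4) (10,4)]

Clipped polygon: [(10,12/5) (67/6,1) (113/9,1) (128/9,4) (10,4)]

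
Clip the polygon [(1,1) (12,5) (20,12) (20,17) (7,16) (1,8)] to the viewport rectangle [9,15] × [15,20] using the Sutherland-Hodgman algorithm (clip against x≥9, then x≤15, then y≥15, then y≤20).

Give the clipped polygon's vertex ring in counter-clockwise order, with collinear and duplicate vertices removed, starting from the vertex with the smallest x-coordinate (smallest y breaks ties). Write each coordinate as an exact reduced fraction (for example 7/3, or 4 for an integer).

Clipped polygon: [(9,15) (15,15) (15,216/13) (9,210/13)]

1. After x ≥ 9: [(9,43/11) (12,5) (20,12) (20,17) (9,210/13)]
2. After x ≤ 15: [(9,43/11) (12,5) (15,61/8) (15,216/13) (9,210/13)]
3. After y ≥ 15: [(9,15) (15,15) (15,216/13) (9,210/13)]
4. After y ≤ 20: [(9,15) (15,15) (15,216/13) (9,210/13)]
5. Canonical ring: [(9,15) (15,15) (15,216/13) (9,210/13)]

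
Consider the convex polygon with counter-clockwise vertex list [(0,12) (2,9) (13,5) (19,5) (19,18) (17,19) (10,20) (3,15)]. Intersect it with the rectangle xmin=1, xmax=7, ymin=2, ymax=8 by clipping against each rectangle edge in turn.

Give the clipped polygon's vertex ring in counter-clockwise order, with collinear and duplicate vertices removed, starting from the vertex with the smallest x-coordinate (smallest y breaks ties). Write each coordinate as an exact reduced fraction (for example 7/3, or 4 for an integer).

1. After x ≥ 1: [(1,13) (1,21/2) (2,9) (13,5) (19,5) (19,18) (17,19) (10,20) (3,15)]
2. After x ≤ 7: [(1,13) (1,21/2) (2,9) (7,79/11) (7,125/7) (3,15)]
3. After y ≥ 2: [(1,13) (1,21/2) (2,9) (7,79/11) (7,125/7) (3,15)]
4. After y ≤ 8: [(19/4,8) (7,79/11) (7,8)]
5. Canonical ring: [(19/4,8) (7,79/11) (7,8)]

Clipped polygon: [(19/4,8) (7,79/11) (7,8)]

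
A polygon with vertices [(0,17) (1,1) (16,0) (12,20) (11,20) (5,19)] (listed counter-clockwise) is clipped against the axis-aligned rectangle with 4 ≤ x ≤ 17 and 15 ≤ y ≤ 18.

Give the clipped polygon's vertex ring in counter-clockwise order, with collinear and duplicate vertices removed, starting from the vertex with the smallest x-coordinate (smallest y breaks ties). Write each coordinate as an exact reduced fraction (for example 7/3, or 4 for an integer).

1. After x ≥ 4: [(4,93/5) (4,4/5) (16,0) (12,20) (11,20) (5,19)]
2. After x ≤ 17: [(4,93/5) (4,4/5) (16,0) (12,20) (11,20) (5,19)]
3. After y ≥ 15: [(4,93/5) (4,15) (13,15) (12,20) (11,20) (5,19)]
4. After y ≤ 18: [(4,18) (4,15) (13,15) (62/5,18)]
5. Canonical ring: [(4,15) (13,15) (62/5,18) (4,18)]

Clipped polygon: [(4,15) (13,15) (62/5,18) (4,18)]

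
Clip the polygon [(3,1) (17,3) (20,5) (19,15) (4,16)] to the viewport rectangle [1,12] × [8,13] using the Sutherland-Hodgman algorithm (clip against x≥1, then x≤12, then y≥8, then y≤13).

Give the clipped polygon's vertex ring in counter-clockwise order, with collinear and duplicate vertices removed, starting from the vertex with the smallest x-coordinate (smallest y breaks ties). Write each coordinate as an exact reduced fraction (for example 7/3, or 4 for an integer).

Clipped polygon: [(52/15,8) (12,8) (12,13) (19/5,13)]

1. After x ≥ 1: [(3,1) (17,3) (20,5) (19,15) (4,16)]
2. After x ≤ 12: [(3,1) (12,16/7) (12,232/15) (4,16)]
3. After y ≥ 8: [(52/15,8) (12,8) (12,232/15) (4,16)]
4. After y ≤ 13: [(19/5,13) (52/15,8) (12,8) (12,13)]
5. Canonical ring: [(52/15,8) (12,8) (12,13) (19/5,13)]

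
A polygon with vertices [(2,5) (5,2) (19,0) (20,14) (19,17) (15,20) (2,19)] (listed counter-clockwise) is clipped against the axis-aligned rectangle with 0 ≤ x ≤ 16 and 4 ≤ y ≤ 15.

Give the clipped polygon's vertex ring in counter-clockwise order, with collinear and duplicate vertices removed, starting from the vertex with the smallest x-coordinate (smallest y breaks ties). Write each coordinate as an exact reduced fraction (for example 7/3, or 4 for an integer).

1. After x ≥ 0: [(2,5) (5,2) (19,0) (20,14) (19,17) (15,20) (2,19)]
2. After x ≤ 16: [(2,5) (5,2) (16,3/7) (16,77/4) (15,20) (2,19)]
3. After y ≥ 4: [(2,5) (3,4) (16,4) (16,77/4) (15,20) (2,19)]
4. After y ≤ 15: [(2,15) (2,5) (3,4) (16,4) (16,15)]
5. Canonical ring: [(2,5) (3,4) (16,4) (16,15) (2,15)]

Clipped polygon: [(2,5) (3,4) (16,4) (16,15) (2,15)]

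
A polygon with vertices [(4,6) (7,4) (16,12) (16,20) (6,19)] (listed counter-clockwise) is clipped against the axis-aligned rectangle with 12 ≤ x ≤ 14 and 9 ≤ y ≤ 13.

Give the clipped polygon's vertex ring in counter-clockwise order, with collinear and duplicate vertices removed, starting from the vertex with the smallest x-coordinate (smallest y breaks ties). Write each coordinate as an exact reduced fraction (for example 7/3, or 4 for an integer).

Clipped polygon: [(12,9) (101/8,9) (14,92/9) (14,13) (12,13)]

1. After x ≥ 12: [(12,76/9) (16,12) (16,20) (12,98/5)]
2. After x ≤ 14: [(12,76/9) (14,92/9) (14,99/5) (12,98/5)]
3. After y ≥ 9: [(12,9) (101/8,9) (14,92/9) (14,99/5) (12,98/5)]
4. After y ≤ 13: [(12,13) (12,9) (101/8,9) (14,92/9) (14,13)]
5. Canonical ring: [(12,9) (101/8,9) (14,92/9) (14,13) (12,13)]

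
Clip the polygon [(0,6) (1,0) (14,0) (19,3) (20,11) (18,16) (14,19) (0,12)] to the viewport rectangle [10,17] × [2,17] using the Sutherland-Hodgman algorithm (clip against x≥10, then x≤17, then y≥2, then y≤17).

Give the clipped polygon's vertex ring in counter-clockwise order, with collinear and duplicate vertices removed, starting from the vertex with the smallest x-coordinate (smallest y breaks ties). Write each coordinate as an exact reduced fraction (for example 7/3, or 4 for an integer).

Clipped polygon: [(10,2) (17,2) (17,67/4) (50/3,17) (10,17)]

1. After x ≥ 10: [(10,0) (14,0) (19,3) (20,11) (18,16) (14,19) (10,17)]
2. After x ≤ 17: [(10,0) (14,0) (17,9/5) (17,67/4) (14,19) (10,17)]
3. After y ≥ 2: [(10,2) (17,2) (17,67/4) (14,19) (10,17)]
4. After y ≤ 17: [(10,2) (17,2) (17,67/4) (50/3,17) (10,17) (10,17)]
5. Canonical ring: [(10,2) (17,2) (17,67/4) (50/3,17) (10,17)]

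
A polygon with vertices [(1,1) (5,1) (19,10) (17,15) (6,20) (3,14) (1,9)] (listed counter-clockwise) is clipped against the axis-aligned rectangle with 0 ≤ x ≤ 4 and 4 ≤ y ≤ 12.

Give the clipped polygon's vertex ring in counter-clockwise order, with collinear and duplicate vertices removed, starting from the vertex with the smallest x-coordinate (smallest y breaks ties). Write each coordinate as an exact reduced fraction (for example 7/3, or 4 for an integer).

1. After x ≥ 0: [(1,1) (5,1) (19,10) (17,15) (6,20) (3,14) (1,9)]
2. After x ≤ 4: [(1,1) (4,1) (4,16) (3,14) (1,9)]
3. After y ≥ 4: [(1,4) (4,4) (4,16) (3,14) (1,9)]
4. After y ≤ 12: [(1,4) (4,4) (4,12) (11/5,12) (1,9)]
5. Canonical ring: [(1,4) (4,4) (4,12) (11/5,12) (1,9)]

Clipped polygon: [(1,4) (4,4) (4,12) (11/5,12) (1,9)]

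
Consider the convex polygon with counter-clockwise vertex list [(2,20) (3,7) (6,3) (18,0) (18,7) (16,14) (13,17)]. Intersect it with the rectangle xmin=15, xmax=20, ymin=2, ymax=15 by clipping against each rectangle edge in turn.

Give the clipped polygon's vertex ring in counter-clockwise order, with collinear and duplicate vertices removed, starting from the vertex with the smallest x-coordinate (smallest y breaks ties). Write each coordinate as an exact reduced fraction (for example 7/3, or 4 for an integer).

1. After x ≥ 15: [(15,3/4) (18,0) (18,7) (16,14) (15,15)]
2. After x ≤ 20: [(15,3/4) (18,0) (18,7) (16,14) (15,15)]
3. After y ≥ 2: [(15,2) (18,2) (18,7) (16,14) (15,15)]
4. After y ≤ 15: [(15,2) (18,2) (18,7) (16,14) (15,15)]
5. Canonical ring: [(15,2) (18,2) (18,7) (16,14) (15,15)]

Clipped polygon: [(15,2) (18,2) (18,7) (16,14) (15,15)]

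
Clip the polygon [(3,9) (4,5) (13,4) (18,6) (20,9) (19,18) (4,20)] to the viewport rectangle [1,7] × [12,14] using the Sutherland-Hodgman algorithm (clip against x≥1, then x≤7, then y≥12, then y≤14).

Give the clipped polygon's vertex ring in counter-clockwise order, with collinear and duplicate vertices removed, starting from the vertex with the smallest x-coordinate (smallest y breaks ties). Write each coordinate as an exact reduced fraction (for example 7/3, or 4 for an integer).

Clipped polygon: [(36/11,12) (7,12) (7,14) (38/11,14)]

1. After x ≥ 1: [(3,9) (4,5) (13,4) (18,6) (20,9) (19,18) (4,20)]
2. After x ≤ 7: [(3,9) (4,5) (7,14/3) (7,98/5) (4,20)]
3. After y ≥ 12: [(36/11,12) (7,12) (7,98/5) (4,20)]
4. After y ≤ 14: [(38/11,14) (36/11,12) (7,12) (7,14)]
5. Canonical ring: [(36/11,12) (7,12) (7,14) (38/11,14)]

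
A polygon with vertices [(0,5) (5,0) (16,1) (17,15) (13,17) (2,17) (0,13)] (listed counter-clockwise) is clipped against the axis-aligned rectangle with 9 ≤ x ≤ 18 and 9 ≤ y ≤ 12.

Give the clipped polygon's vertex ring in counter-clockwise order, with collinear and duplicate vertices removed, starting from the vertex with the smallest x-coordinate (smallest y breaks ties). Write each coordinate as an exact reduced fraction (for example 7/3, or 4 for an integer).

Clipped polygon: [(9,9) (116/7,9) (235/14,12) (9,12)]

1. After x ≥ 9: [(9,4/11) (16,1) (17,15) (13,17) (9,17)]
2. After x ≤ 18: [(9,4/11) (16,1) (17,15) (13,17) (9,17)]
3. After y ≥ 9: [(9,9) (116/7,9) (17,15) (13,17) (9,17)]
4. After y ≤ 12: [(9,12) (9,9) (116/7,9) (235/14,12)]
5. Canonical ring: [(9,9) (116/7,9) (235/14,12) (9,12)]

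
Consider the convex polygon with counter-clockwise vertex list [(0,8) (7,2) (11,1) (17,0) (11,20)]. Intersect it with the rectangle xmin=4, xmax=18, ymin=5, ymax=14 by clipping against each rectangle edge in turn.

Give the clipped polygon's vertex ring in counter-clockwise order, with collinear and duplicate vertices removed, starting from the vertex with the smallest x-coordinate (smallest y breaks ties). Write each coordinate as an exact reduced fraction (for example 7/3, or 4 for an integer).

Clipped polygon: [(4,5) (31/2,5) (64/5,14) (11/2,14) (4,136/11)]

1. After x ≥ 4: [(4,136/11) (4,32/7) (7,2) (11,1) (17,0) (11,20)]
2. After x ≤ 18: [(4,136/11) (4,32/7) (7,2) (11,1) (17,0) (11,20)]
3. After y ≥ 5: [(4,136/11) (4,5) (31/2,5) (11,20)]
4. After y ≤ 14: [(11/2,14) (4,136/11) (4,5) (31/2,5) (64/5,14)]
5. Canonical ring: [(4,5) (31/2,5) (64/5,14) (11/2,14) (4,136/11)]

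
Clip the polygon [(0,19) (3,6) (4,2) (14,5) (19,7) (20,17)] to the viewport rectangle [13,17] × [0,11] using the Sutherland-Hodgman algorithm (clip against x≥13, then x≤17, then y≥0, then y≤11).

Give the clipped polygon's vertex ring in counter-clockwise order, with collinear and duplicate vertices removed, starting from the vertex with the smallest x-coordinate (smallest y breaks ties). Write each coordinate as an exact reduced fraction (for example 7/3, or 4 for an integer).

1. After x ≥ 13: [(13,177/10) (13,47/10) (14,5) (19,7) (20,17)]
2. After x ≤ 17: [(17,173/10) (13,177/10) (13,47/10) (14,5) (17,31/5)]
3. After y ≥ 0: [(17,173/10) (13,177/10) (13,47/10) (14,5) (17,31/5)]
4. After y ≤ 11: [(17,11) (13,11) (13,47/10) (14,5) (17,31/5)]
5. Canonical ring: [(13,47/10) (14,5) (17,31/5) (17,11) (13,11)]

Clipped polygon: [(13,47/10) (14,5) (17,31/5) (17,11) (13,11)]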